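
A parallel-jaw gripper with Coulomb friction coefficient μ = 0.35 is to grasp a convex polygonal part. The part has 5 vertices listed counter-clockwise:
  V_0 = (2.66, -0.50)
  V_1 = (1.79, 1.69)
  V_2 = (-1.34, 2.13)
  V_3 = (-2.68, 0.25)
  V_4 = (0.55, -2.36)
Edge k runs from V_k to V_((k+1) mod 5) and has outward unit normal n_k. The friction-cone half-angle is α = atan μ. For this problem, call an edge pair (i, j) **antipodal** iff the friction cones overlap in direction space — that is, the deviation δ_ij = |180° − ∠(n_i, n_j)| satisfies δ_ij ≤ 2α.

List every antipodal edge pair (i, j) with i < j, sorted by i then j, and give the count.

count = 3; pairs: (0,3), (1,3), (2,4)

α = atan 0.35 = 19.29°;  2α = 38.58°
n_0 = (+0.9294, +0.3692)
n_1 = (+0.1392, +0.9903)
n_2 = (-0.8143, +0.5804)
n_3 = (-0.6285, -0.7778)
n_4 = (+0.6613, -0.7501)
  (0,1): δ = 119.67°  ·
  (0,2): δ = 57.15°  ·
  (0,3): δ = 29.39°  ✓
  (0,4): δ = 109.73°  ·
  (1,2): δ = 117.48°  ·
  (1,3): δ = 30.94°  ✓
  (1,4): δ = 49.40°  ·
  (2,3): δ = 93.46°  ·
  (2,4): δ = 13.12°  ✓
  (3,4): δ = 99.66°  ·
antipodal pairs: 3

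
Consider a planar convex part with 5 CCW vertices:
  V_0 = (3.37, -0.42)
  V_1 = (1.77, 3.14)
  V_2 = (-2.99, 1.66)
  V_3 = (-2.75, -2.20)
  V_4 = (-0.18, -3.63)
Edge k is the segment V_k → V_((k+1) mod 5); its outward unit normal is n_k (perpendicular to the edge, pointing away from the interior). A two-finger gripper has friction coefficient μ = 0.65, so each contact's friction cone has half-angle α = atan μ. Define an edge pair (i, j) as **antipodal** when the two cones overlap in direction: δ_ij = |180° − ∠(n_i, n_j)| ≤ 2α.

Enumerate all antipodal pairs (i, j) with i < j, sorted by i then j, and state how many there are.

count = 5; pairs: (0,2), (0,3), (1,3), (1,4), (2,4)

α = atan 0.65 = 33.02°;  2α = 66.05°
n_0 = (+0.9121, +0.4099)
n_1 = (-0.2969, +0.9549)
n_2 = (-0.9981, -0.0621)
n_3 = (-0.4862, -0.8738)
n_4 = (+0.6707, -0.7417)
  (0,1): δ = 96.93°  ·
  (0,2): δ = 20.64°  ✓
  (0,3): δ = 36.71°  ✓
  (0,4): δ = 107.92°  ·
  (1,2): δ = 103.71°  ·
  (1,3): δ = 46.36°  ✓
  (1,4): δ = 24.85°  ✓
  (2,3): δ = 122.65°  ·
  (2,4): δ = 51.44°  ✓
  (3,4): δ = 108.79°  ·
antipodal pairs: 5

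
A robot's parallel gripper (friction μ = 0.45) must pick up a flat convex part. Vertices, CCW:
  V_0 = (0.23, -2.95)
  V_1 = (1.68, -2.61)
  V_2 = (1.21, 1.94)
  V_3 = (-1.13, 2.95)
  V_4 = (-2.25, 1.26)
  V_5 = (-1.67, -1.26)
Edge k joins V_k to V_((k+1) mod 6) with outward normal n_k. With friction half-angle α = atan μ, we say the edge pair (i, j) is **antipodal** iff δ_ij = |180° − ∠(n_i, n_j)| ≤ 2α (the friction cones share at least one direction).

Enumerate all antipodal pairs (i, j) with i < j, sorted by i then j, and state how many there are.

count = 6; pairs: (0,2), (0,3), (1,3), (1,4), (1,5), (2,5)

α = atan 0.45 = 24.23°;  2α = 48.46°
n_0 = (+0.2283, -0.9736)
n_1 = (+0.9947, +0.1027)
n_2 = (+0.3963, +0.9181)
n_3 = (-0.8336, +0.5524)
n_4 = (-0.9745, -0.2243)
n_5 = (-0.6646, -0.7472)
  (0,1): δ = 97.30°  ·
  (0,2): δ = 36.54°  ✓
  (0,3): δ = 43.27°  ✓
  (0,4): δ = 89.76°  ·
  (0,5): δ = 125.15°  ·
  (1,2): δ = 119.24°  ·
  (1,3): δ = 39.43°  ✓
  (1,4): δ = 7.06°  ✓
  (1,5): δ = 42.45°  ✓
  (2,3): δ = 100.19°  ·
  (2,4): δ = 53.69°  ·
  (2,5): δ = 18.31°  ✓
  (3,4): δ = 133.51°  ·
  (3,5): δ = 98.12°  ·
  (4,5): δ = 144.61°  ·
antipodal pairs: 6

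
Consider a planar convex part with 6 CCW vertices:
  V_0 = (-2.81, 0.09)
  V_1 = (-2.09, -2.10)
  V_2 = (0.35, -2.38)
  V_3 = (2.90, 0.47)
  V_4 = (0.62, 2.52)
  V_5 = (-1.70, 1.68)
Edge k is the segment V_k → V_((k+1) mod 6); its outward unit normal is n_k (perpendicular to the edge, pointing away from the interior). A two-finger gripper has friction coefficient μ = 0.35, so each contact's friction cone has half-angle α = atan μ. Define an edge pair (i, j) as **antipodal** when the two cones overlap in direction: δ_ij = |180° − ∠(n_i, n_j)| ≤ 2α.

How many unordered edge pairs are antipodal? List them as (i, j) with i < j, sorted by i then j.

α = atan 0.35 = 19.29°;  2α = 38.58°
n_0 = (-0.9500, -0.3123)
n_1 = (-0.1140, -0.9935)
n_2 = (+0.7452, -0.6668)
n_3 = (+0.6686, +0.7436)
n_4 = (-0.3404, +0.9403)
n_5 = (-0.8200, +0.5724)
  (0,1): δ = 114.75°  ·
  (0,2): δ = 60.02°  ·
  (0,3): δ = 29.84°  ✓
  (0,4): δ = 91.70°  ·
  (0,5): δ = 126.88°  ·
  (1,2): δ = 125.27°  ·
  (1,3): δ = 35.41°  ✓
  (1,4): δ = 26.45°  ✓
  (1,5): δ = 61.63°  ·
  (2,3): δ = 90.14°  ·
  (2,4): δ = 28.28°  ✓
  (2,5): δ = 6.90°  ✓
  (3,4): δ = 118.14°  ·
  (3,5): δ = 82.96°  ·
  (4,5): δ = 144.82°  ·
antipodal pairs: 5

count = 5; pairs: (0,3), (1,3), (1,4), (2,4), (2,5)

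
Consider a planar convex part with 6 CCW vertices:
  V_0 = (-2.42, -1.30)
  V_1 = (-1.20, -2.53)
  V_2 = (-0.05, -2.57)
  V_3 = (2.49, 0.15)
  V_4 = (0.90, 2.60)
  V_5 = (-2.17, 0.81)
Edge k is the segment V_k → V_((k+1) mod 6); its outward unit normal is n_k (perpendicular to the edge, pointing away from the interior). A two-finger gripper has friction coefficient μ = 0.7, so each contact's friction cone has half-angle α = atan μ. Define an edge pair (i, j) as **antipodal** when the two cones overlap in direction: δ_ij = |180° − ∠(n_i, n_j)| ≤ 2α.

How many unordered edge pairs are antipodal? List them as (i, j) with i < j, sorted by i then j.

α = atan 0.7 = 34.99°;  2α = 69.98°
n_0 = (-0.7100, -0.7042)
n_1 = (-0.0348, -0.9994)
n_2 = (+0.7309, -0.6825)
n_3 = (+0.8388, +0.5444)
n_4 = (-0.5037, +0.8639)
n_5 = (-0.9931, +0.1177)
  (0,1): δ = 136.76°  ·
  (0,2): δ = 87.81°  ·
  (0,3): δ = 11.78°  ✓
  (0,4): δ = 75.48°  ·
  (0,5): δ = 128.48°  ·
  (1,2): δ = 131.05°  ·
  (1,3): δ = 55.03°  ✓
  (1,4): δ = 32.24°  ✓
  (1,5): δ = 85.23°  ·
  (2,3): δ = 103.98°  ·
  (2,4): δ = 16.72°  ✓
  (2,5): δ = 36.28°  ✓
  (3,4): δ = 92.74°  ·
  (3,5): δ = 39.74°  ✓
  (4,5): δ = 127.00°  ·
antipodal pairs: 6

count = 6; pairs: (0,3), (1,3), (1,4), (2,4), (2,5), (3,5)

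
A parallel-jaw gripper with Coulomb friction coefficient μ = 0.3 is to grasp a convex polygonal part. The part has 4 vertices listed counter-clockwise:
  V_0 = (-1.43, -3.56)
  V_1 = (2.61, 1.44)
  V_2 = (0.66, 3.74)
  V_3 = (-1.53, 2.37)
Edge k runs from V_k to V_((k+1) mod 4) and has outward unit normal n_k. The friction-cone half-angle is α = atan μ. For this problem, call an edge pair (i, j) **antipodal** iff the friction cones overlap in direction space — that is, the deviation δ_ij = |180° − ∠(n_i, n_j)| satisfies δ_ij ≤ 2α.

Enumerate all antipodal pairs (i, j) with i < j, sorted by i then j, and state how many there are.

count = 1; pairs: (0,2)

α = atan 0.3 = 16.70°;  2α = 33.40°
n_0 = (+0.7778, -0.6285)
n_1 = (+0.7628, +0.6467)
n_2 = (-0.5303, +0.8478)
n_3 = (-0.9999, -0.0169)
  (0,1): δ = 100.77°  ·
  (0,2): δ = 19.03°  ✓
  (0,3): δ = 39.90°  ·
  (1,2): δ = 98.26°  ·
  (1,3): δ = 39.33°  ·
  (2,3): δ = 121.06°  ·
antipodal pairs: 1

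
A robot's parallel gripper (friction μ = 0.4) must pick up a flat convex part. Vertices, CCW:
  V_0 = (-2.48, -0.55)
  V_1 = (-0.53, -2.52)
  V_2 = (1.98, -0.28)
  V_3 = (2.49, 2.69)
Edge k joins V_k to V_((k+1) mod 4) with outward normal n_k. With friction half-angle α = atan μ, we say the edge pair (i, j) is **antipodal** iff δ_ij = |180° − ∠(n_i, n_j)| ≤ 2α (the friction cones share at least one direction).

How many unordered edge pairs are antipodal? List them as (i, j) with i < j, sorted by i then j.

count = 1; pairs: (1,3)

α = atan 0.4 = 21.80°;  2α = 43.60°
n_0 = (-0.7107, -0.7035)
n_1 = (+0.6658, -0.7461)
n_2 = (+0.9856, -0.1692)
n_3 = (-0.5461, +0.8377)
  (0,1): δ = 92.96°  ·
  (0,2): δ = 54.45°  ·
  (0,3): δ = 78.39°  ·
  (1,2): δ = 141.49°  ·
  (1,3): δ = 8.65°  ✓
  (2,3): δ = 47.16°  ·
antipodal pairs: 1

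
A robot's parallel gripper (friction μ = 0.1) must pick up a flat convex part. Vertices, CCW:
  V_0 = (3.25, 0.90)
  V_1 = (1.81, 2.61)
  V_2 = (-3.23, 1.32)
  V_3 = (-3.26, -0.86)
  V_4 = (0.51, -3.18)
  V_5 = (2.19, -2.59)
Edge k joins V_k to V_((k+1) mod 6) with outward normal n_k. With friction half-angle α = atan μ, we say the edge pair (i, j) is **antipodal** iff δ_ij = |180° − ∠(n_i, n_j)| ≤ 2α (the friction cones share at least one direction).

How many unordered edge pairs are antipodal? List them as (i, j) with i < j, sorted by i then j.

count = 1; pairs: (1,4)

α = atan 0.1 = 5.71°;  2α = 11.42°
n_0 = (+0.7649, +0.6441)
n_1 = (-0.2480, +0.9688)
n_2 = (-0.9999, +0.0138)
n_3 = (-0.5241, -0.8517)
n_4 = (+0.3314, -0.9435)
n_5 = (+0.9568, -0.2906)
  (0,1): δ = 115.74°  ·
  (0,2): δ = 40.89°  ·
  (0,3): δ = 18.29°  ·
  (0,4): δ = 69.25°  ·
  (0,5): δ = 123.00°  ·
  (1,2): δ = 105.15°  ·
  (1,3): δ = 45.96°  ·
  (1,4): δ = 4.99°  ✓
  (1,5): δ = 58.75°  ·
  (2,3): δ = 120.82°  ·
  (2,4): δ = 69.86°  ·
  (2,5): δ = 16.11°  ·
  (3,4): δ = 129.04°  ·
  (3,5): δ = 75.29°  ·
  (4,5): δ = 126.25°  ·
antipodal pairs: 1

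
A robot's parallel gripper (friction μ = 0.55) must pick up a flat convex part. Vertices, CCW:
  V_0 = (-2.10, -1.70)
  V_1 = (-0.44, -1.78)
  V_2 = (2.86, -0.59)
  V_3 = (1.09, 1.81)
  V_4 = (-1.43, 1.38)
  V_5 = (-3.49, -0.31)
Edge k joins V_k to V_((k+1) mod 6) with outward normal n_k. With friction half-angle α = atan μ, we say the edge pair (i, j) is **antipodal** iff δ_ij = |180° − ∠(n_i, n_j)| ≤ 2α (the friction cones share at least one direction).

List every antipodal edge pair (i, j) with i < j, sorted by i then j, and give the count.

α = atan 0.55 = 28.81°;  2α = 57.62°
n_0 = (-0.0481, -0.9988)
n_1 = (+0.3392, -0.9407)
n_2 = (+0.8048, +0.5935)
n_3 = (-0.1682, +0.9858)
n_4 = (-0.6343, +0.7731)
n_5 = (-0.7071, -0.7071)
  (0,1): δ = 157.41°  ·
  (0,2): δ = 50.83°  ✓
  (0,3): δ = 12.44°  ✓
  (0,4): δ = 42.12°  ✓
  (0,5): δ = 137.76°  ·
  (1,2): δ = 73.42°  ·
  (1,3): δ = 10.15°  ✓
  (1,4): δ = 19.54°  ✓
  (1,5): δ = 115.17°  ·
  (2,3): δ = 116.73°  ·
  (2,4): δ = 87.04°  ·
  (2,5): δ = 8.59°  ✓
  (3,4): δ = 150.32°  ·
  (3,5): δ = 54.68°  ✓
  (4,5): δ = 84.37°  ·
antipodal pairs: 7

count = 7; pairs: (0,2), (0,3), (0,4), (1,3), (1,4), (2,5), (3,5)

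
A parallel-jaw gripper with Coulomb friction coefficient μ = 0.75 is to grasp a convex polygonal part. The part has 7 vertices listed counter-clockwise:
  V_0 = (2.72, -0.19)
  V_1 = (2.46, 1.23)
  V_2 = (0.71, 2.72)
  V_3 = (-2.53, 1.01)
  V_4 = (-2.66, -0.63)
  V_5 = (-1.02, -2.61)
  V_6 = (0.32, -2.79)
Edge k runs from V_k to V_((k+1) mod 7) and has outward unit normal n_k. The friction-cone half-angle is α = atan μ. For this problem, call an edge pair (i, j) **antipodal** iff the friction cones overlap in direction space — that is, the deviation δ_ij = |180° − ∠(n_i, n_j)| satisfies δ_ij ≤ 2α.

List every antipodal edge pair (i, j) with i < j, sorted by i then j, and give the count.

α = atan 0.75 = 36.87°;  2α = 73.74°
n_0 = (+0.9836, +0.1801)
n_1 = (+0.6483, +0.7614)
n_2 = (-0.4668, +0.8844)
n_3 = (-0.9969, +0.0790)
n_4 = (-0.7701, -0.6379)
n_5 = (-0.1331, -0.9911)
n_6 = (+0.7348, -0.6783)
  (0,1): δ = 140.79°  ·
  (0,2): δ = 72.55°  ✓
  (0,3): δ = 14.91°  ✓
  (0,4): δ = 29.26°  ✓
  (0,5): δ = 71.97°  ✓
  (0,6): δ = 126.91°  ·
  (1,2): δ = 111.76°  ·
  (1,3): δ = 54.12°  ✓
  (1,4): δ = 9.95°  ✓
  (1,5): δ = 32.76°  ✓
  (1,6): δ = 87.70°  ·
  (2,3): δ = 122.36°  ·
  (2,4): δ = 78.19°  ·
  (2,5): δ = 35.47°  ✓
  (2,6): δ = 19.47°  ✓
  (3,4): δ = 135.83°  ·
  (3,5): δ = 93.12°  ·
  (3,6): δ = 38.18°  ✓
  (4,5): δ = 137.29°  ·
  (4,6): δ = 82.34°  ·
  (5,6): δ = 125.06°  ·
antipodal pairs: 10

count = 10; pairs: (0,2), (0,3), (0,4), (0,5), (1,3), (1,4), (1,5), (2,5), (2,6), (3,6)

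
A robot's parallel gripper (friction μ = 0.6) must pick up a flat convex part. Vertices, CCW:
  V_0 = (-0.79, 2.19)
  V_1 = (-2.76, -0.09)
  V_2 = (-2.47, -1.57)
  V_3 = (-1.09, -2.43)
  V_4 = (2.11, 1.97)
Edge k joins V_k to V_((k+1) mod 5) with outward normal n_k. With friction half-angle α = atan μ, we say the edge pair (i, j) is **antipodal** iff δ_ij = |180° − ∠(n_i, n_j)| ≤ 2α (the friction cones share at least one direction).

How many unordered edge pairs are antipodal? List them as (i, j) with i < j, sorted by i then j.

α = atan 0.6 = 30.96°;  2α = 61.93°
n_0 = (-0.7567, +0.6538)
n_1 = (-0.9813, -0.1923)
n_2 = (-0.5289, -0.8487)
n_3 = (+0.8087, -0.5882)
n_4 = (+0.0756, +0.9971)
  (0,1): δ = 128.09°  ·
  (0,2): δ = 81.10°  ·
  (0,3): δ = 4.80°  ✓
  (0,4): δ = 126.49°  ·
  (1,2): δ = 133.02°  ·
  (1,3): δ = 47.11°  ✓
  (1,4): δ = 74.58°  ·
  (2,3): δ = 94.10°  ·
  (2,4): δ = 27.59°  ✓
  (3,4): δ = 58.31°  ✓
antipodal pairs: 4

count = 4; pairs: (0,3), (1,3), (2,4), (3,4)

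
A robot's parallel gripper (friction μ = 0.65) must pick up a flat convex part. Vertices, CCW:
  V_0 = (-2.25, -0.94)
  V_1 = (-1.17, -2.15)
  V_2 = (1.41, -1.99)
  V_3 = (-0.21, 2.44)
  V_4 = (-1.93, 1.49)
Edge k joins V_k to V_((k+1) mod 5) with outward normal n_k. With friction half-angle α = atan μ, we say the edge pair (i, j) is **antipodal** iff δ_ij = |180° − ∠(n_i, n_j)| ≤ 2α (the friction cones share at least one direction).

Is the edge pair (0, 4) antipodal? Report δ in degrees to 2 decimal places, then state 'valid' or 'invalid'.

δ = 130.75°, invalid

α = atan 0.65 = 33.02°;  2α = 66.05°
edge 0: e_0 = (+1.08, -1.21);  n_0 = (-0.7460, -0.6659)
edge 4: e_4 = (-0.32, -2.43);  n_4 = (-0.9914, +0.1306)
∠(n_0, n_4) = 49.25°
δ = |180° − 49.25°| = 130.75°
130.75° > 2α = 66.05°  →  invalid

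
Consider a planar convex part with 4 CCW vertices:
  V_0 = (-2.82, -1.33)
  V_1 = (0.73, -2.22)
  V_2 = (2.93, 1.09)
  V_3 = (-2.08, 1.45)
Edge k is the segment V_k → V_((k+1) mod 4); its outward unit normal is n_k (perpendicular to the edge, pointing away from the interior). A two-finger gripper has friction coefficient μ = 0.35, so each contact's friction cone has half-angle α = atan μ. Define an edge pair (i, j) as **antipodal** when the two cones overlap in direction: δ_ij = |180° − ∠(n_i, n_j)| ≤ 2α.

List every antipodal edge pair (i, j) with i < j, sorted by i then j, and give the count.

count = 2; pairs: (0,2), (1,3)

α = atan 0.35 = 19.29°;  2α = 38.58°
n_0 = (-0.2432, -0.9700)
n_1 = (+0.8328, -0.5535)
n_2 = (+0.0717, +0.9974)
n_3 = (-0.9664, +0.2572)
  (0,1): δ = 109.54°  ·
  (0,2): δ = 9.96°  ✓
  (0,3): δ = 89.17°  ·
  (1,2): δ = 60.50°  ·
  (1,3): δ = 18.70°  ✓
  (2,3): δ = 100.80°  ·
antipodal pairs: 2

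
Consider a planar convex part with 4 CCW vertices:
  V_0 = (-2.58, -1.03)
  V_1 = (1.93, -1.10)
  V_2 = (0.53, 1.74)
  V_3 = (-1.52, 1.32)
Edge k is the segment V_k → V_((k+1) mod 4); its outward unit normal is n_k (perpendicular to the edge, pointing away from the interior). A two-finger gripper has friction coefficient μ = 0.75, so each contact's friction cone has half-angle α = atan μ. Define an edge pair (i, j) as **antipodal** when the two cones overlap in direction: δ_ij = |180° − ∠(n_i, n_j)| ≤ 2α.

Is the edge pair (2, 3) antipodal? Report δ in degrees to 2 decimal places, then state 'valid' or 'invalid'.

α = atan 0.75 = 36.87°;  2α = 73.74°
edge 2: e_2 = (-2.05, -0.42);  n_2 = (-0.2007, +0.9797)
edge 3: e_3 = (-1.06, -2.35);  n_3 = (-0.9116, +0.4112)
∠(n_2, n_3) = 54.14°
δ = |180° − 54.14°| = 125.86°
125.86° > 2α = 73.74°  →  invalid

δ = 125.86°, invalid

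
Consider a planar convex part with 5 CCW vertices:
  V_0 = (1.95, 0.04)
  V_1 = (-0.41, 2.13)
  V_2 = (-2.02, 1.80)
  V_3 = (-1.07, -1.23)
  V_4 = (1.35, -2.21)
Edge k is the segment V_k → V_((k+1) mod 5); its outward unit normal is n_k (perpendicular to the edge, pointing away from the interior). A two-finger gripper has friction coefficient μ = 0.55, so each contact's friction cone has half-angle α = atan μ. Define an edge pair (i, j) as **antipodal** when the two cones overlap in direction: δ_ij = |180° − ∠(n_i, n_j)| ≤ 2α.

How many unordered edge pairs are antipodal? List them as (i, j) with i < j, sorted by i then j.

count = 4; pairs: (0,2), (0,3), (1,3), (2,4)

α = atan 0.55 = 28.81°;  2α = 57.62°
n_0 = (+0.6630, +0.7486)
n_1 = (-0.2008, +0.9796)
n_2 = (-0.9542, -0.2992)
n_3 = (-0.3753, -0.9269)
n_4 = (+0.9662, -0.2577)
  (0,1): δ = 126.89°  ·
  (0,2): δ = 31.06°  ✓
  (0,3): δ = 19.48°  ✓
  (0,4): δ = 116.60°  ·
  (1,2): δ = 84.18°  ·
  (1,3): δ = 33.63°  ✓
  (1,4): δ = 63.49°  ·
  (2,3): δ = 129.45°  ·
  (2,4): δ = 32.34°  ✓
  (3,4): δ = 82.89°  ·
antipodal pairs: 4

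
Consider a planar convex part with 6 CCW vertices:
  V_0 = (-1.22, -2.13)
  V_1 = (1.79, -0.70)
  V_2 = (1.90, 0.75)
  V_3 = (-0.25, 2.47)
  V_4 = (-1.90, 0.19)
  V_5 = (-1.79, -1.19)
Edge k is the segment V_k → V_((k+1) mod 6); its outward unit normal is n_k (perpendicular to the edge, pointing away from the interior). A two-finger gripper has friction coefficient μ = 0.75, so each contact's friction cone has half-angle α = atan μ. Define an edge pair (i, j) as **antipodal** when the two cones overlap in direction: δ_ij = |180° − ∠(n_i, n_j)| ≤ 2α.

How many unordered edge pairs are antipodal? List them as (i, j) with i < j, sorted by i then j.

count = 8; pairs: (0,2), (0,3), (0,4), (1,3), (1,4), (1,5), (2,4), (2,5)

α = atan 0.75 = 36.87°;  2α = 73.74°
n_0 = (+0.4291, -0.9032)
n_1 = (+0.9971, -0.0756)
n_2 = (+0.6247, +0.7809)
n_3 = (-0.8101, +0.5863)
n_4 = (-0.9968, -0.0795)
n_5 = (-0.8551, -0.5185)
  (0,1): δ = 119.75°  ·
  (0,2): δ = 64.07°  ✓
  (0,3): δ = 28.70°  ✓
  (0,4): δ = 69.15°  ✓
  (0,5): δ = 95.82°  ·
  (1,2): δ = 124.32°  ·
  (1,3): δ = 31.55°  ✓
  (1,4): δ = 8.90°  ✓
  (1,5): δ = 35.57°  ✓
  (2,3): δ = 87.23°  ·
  (2,4): δ = 46.78°  ✓
  (2,5): δ = 20.11°  ✓
  (3,4): δ = 139.55°  ·
  (3,5): δ = 112.88°  ·
  (4,5): δ = 153.33°  ·
antipodal pairs: 8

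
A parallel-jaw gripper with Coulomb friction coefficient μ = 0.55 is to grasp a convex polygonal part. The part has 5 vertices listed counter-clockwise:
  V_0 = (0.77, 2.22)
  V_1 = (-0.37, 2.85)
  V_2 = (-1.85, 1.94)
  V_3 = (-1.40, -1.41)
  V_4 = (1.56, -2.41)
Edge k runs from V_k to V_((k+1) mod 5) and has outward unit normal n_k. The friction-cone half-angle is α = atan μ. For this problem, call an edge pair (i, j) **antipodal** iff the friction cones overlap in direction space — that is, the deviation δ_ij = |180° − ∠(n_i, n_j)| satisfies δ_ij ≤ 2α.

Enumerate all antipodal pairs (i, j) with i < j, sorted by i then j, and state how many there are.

α = atan 0.55 = 28.81°;  2α = 57.62°
n_0 = (+0.4837, +0.8752)
n_1 = (-0.5238, +0.8519)
n_2 = (-0.9911, -0.1331)
n_3 = (-0.3201, -0.9474)
n_4 = (+0.9858, +0.1682)
  (0,1): δ = 119.49°  ·
  (0,2): δ = 53.42°  ✓
  (0,3): δ = 10.26°  ✓
  (0,4): δ = 128.61°  ·
  (1,2): δ = 113.94°  ·
  (1,3): δ = 50.25°  ✓
  (1,4): δ = 68.10°  ·
  (2,3): δ = 116.32°  ·
  (2,4): δ = 2.03°  ✓
  (3,4): δ = 61.65°  ·
antipodal pairs: 4

count = 4; pairs: (0,2), (0,3), (1,3), (2,4)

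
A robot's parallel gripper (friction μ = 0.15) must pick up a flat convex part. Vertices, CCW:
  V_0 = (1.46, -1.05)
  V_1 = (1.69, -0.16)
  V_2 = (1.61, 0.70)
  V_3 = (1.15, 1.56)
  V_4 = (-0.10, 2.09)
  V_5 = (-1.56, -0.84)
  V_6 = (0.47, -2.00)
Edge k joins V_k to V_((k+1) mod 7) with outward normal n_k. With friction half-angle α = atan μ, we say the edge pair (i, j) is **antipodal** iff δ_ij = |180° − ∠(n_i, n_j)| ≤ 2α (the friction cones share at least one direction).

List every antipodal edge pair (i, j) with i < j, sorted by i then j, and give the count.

α = atan 0.15 = 8.53°;  2α = 17.06°
n_0 = (+0.9682, -0.2502)
n_1 = (+0.9957, +0.0926)
n_2 = (+0.8818, +0.4717)
n_3 = (+0.3904, +0.9207)
n_4 = (-0.8950, +0.4460)
n_5 = (-0.4961, -0.8682)
n_6 = (+0.6924, -0.7215)
  (0,1): δ = 160.20°  ·
  (0,2): δ = 137.37°  ·
  (0,3): δ = 98.49°  ·
  (0,4): δ = 12.00°  ✓
  (0,5): δ = 74.74°  ·
  (0,6): δ = 148.31°  ·
  (1,2): δ = 157.17°  ·
  (1,3): δ = 118.29°  ·
  (1,4): δ = 31.80°  ·
  (1,5): δ = 54.94°  ·
  (1,6): δ = 128.50°  ·
  (2,3): δ = 141.12°  ·
  (2,4): δ = 54.63°  ·
  (2,5): δ = 32.11°  ·
  (2,6): δ = 105.68°  ·
  (3,4): δ = 93.51°  ·
  (3,5): δ = 6.77°  ✓
  (3,6): δ = 66.80°  ·
  (4,5): δ = 93.26°  ·
  (4,6): δ = 19.69°  ·
  (5,6): δ = 106.44°  ·
antipodal pairs: 2

count = 2; pairs: (0,4), (3,5)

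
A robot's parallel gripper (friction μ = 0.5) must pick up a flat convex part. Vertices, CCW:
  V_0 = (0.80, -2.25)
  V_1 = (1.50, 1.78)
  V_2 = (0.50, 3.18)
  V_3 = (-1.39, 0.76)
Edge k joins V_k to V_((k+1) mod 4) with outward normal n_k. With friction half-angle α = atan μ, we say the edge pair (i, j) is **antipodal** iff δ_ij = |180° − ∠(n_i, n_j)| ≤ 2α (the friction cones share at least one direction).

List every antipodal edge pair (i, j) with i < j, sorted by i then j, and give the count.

count = 3; pairs: (0,2), (0,3), (1,3)

α = atan 0.5 = 26.57°;  2α = 53.13°
n_0 = (+0.9852, -0.1711)
n_1 = (+0.8137, +0.5812)
n_2 = (-0.7881, +0.6155)
n_3 = (-0.8086, -0.5883)
  (0,1): δ = 134.61°  ·
  (0,2): δ = 28.14°  ✓
  (0,3): δ = 45.89°  ✓
  (1,2): δ = 73.53°  ·
  (1,3): δ = 0.50°  ✓
  (2,3): δ = 105.97°  ·
antipodal pairs: 3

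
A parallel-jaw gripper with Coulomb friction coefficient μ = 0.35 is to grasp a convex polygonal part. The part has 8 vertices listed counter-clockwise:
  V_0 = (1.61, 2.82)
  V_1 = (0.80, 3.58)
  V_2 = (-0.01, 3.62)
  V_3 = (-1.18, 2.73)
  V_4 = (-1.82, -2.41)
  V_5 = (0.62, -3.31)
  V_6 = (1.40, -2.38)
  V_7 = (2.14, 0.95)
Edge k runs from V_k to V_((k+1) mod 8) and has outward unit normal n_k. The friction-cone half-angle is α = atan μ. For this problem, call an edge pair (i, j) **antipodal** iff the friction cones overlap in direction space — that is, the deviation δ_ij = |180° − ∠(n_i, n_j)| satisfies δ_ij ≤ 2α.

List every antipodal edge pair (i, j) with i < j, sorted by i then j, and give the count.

α = atan 0.35 = 19.29°;  2α = 38.58°
n_0 = (+0.6842, +0.7293)
n_1 = (+0.0493, +0.9988)
n_2 = (-0.6054, +0.7959)
n_3 = (-0.9923, +0.1236)
n_4 = (-0.3461, -0.9382)
n_5 = (+0.7662, -0.6426)
n_6 = (+0.9762, -0.2169)
n_7 = (+0.9621, +0.2727)
  (0,1): δ = 139.65°  ·
  (0,2): δ = 99.56°  ·
  (0,3): δ = 53.92°  ·
  (0,4): δ = 22.93°  ✓
  (0,5): δ = 93.19°  ·
  (0,6): δ = 120.65°  ·
  (0,7): δ = 149.00°  ·
  (1,2): δ = 139.91°  ·
  (1,3): δ = 94.27°  ·
  (1,4): δ = 17.42°  ✓
  (1,5): δ = 52.84°  ·
  (1,6): δ = 80.30°  ·
  (1,7): δ = 108.65°  ·
  (2,3): δ = 134.36°  ·
  (2,4): δ = 57.51°  ·
  (2,5): δ = 12.75°  ✓
  (2,6): δ = 40.21°  ·
  (2,7): δ = 68.56°  ·
  (3,4): δ = 103.15°  ·
  (3,5): δ = 32.89°  ✓
  (3,6): δ = 5.43°  ✓
  (3,7): δ = 22.92°  ✓
  (4,5): δ = 109.74°  ·
  (4,6): δ = 82.28°  ·
  (4,7): δ = 53.93°  ·
  (5,6): δ = 152.54°  ·
  (5,7): δ = 124.19°  ·
  (6,7): δ = 151.65°  ·
antipodal pairs: 6

count = 6; pairs: (0,4), (1,4), (2,5), (3,5), (3,6), (3,7)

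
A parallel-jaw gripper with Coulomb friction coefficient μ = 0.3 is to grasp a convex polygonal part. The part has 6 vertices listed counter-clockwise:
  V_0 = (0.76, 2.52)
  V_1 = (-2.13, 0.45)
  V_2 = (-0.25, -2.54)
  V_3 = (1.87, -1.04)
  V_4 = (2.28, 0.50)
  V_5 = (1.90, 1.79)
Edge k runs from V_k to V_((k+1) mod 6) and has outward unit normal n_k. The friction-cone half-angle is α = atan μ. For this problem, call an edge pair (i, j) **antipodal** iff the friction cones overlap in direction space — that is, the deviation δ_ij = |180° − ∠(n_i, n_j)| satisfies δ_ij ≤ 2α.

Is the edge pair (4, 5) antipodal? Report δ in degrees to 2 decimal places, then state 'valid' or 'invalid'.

α = atan 0.3 = 16.70°;  2α = 33.40°
edge 4: e_4 = (-0.38, +1.29);  n_4 = (+0.9592, +0.2826)
edge 5: e_5 = (-1.14, +0.73);  n_5 = (+0.5393, +0.8421)
∠(n_4, n_5) = 40.95°
δ = |180° − 40.95°| = 139.05°
139.05° > 2α = 33.40°  →  invalid

δ = 139.05°, invalid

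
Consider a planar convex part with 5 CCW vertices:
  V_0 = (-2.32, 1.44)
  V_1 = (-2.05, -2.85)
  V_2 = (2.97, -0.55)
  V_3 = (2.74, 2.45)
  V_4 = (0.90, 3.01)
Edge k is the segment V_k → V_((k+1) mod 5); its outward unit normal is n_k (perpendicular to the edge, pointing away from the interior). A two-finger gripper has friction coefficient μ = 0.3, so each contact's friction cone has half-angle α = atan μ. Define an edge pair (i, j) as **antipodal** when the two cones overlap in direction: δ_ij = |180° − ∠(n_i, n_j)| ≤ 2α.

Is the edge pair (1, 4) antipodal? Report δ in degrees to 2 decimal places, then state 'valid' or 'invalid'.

α = atan 0.3 = 16.70°;  2α = 33.40°
edge 1: e_1 = (+5.02, +2.30);  n_1 = (+0.4165, -0.9091)
edge 4: e_4 = (-3.22, -1.57);  n_4 = (-0.4383, +0.8988)
∠(n_1, n_4) = 178.62°
δ = |180° − 178.62°| = 1.38°
1.38° ≤ 2α = 33.40°  →  valid

δ = 1.38°, valid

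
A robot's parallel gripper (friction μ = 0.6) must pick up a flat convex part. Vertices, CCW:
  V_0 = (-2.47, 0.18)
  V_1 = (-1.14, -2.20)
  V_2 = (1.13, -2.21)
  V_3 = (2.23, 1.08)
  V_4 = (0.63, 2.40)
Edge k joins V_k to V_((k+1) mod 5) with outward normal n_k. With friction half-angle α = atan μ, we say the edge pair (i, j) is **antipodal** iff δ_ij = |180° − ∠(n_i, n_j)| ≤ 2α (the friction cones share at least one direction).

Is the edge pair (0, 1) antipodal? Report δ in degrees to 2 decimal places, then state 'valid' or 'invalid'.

δ = 119.45°, invalid

α = atan 0.6 = 30.96°;  2α = 61.93°
edge 0: e_0 = (+1.33, -2.38);  n_0 = (-0.8729, -0.4878)
edge 1: e_1 = (+2.27, -0.01);  n_1 = (-0.0044, -1.0000)
∠(n_0, n_1) = 60.55°
δ = |180° − 60.55°| = 119.45°
119.45° > 2α = 61.93°  →  invalid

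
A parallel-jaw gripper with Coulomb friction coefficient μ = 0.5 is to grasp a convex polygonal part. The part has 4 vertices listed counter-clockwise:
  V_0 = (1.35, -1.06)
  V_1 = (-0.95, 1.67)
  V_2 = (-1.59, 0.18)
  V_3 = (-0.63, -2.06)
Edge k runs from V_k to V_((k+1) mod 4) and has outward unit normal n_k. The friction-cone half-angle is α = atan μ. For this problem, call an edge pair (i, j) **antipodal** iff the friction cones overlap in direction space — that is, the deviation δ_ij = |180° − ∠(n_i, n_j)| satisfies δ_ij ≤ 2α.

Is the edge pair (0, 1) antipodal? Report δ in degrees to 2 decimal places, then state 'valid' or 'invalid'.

α = atan 0.5 = 26.57°;  2α = 53.13°
edge 0: e_0 = (-2.30, +2.73);  n_0 = (+0.7648, +0.6443)
edge 1: e_1 = (-0.64, -1.49);  n_1 = (-0.9188, +0.3947)
∠(n_0, n_1) = 116.64°
δ = |180° − 116.64°| = 63.36°
63.36° > 2α = 53.13°  →  invalid

δ = 63.36°, invalid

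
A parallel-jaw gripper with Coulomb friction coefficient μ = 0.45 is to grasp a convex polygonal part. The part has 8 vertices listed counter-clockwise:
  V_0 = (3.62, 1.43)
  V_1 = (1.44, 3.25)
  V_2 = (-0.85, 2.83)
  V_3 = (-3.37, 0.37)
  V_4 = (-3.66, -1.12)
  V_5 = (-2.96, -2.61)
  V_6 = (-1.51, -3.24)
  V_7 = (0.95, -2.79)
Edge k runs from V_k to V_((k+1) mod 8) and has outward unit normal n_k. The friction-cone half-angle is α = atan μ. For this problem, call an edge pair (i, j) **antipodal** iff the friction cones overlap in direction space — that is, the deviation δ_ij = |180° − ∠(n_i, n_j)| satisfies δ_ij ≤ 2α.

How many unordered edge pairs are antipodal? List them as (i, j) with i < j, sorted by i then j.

α = atan 0.45 = 24.23°;  2α = 48.46°
n_0 = (+0.6409, +0.7676)
n_1 = (-0.1804, +0.9836)
n_2 = (-0.6985, +0.7156)
n_3 = (-0.9816, +0.1910)
n_4 = (-0.9051, -0.4252)
n_5 = (-0.3985, -0.9172)
n_6 = (+0.1799, -0.9837)
n_7 = (+0.8451, -0.5347)
  (0,1): δ = 129.75°  ·
  (0,2): δ = 95.83°  ·
  (0,3): δ = 61.16°  ·
  (0,4): δ = 24.98°  ✓
  (0,5): δ = 16.37°  ✓
  (0,6): δ = 50.22°  ·
  (0,7): δ = 97.54°  ·
  (1,2): δ = 146.08°  ·
  (1,3): δ = 111.41°  ·
  (1,4): δ = 75.23°  ·
  (1,5): δ = 33.88°  ✓
  (1,6): δ = 0.03°  ✓
  (1,7): δ = 47.29°  ✓
  (2,3): δ = 145.32°  ·
  (2,4): δ = 109.15°  ·
  (2,5): δ = 67.79°  ·
  (2,6): δ = 33.94°  ✓
  (2,7): δ = 13.37°  ✓
  (3,4): δ = 143.82°  ·
  (3,5): δ = 102.47°  ·
  (3,6): δ = 68.62°  ·
  (3,7): δ = 21.31°  ✓
  (4,5): δ = 138.65°  ·
  (4,6): δ = 104.80°  ·
  (4,7): δ = 57.49°  ·
  (5,6): δ = 146.15°  ·
  (5,7): δ = 98.84°  ·
  (6,7): δ = 132.69°  ·
antipodal pairs: 8

count = 8; pairs: (0,4), (0,5), (1,5), (1,6), (1,7), (2,6), (2,7), (3,7)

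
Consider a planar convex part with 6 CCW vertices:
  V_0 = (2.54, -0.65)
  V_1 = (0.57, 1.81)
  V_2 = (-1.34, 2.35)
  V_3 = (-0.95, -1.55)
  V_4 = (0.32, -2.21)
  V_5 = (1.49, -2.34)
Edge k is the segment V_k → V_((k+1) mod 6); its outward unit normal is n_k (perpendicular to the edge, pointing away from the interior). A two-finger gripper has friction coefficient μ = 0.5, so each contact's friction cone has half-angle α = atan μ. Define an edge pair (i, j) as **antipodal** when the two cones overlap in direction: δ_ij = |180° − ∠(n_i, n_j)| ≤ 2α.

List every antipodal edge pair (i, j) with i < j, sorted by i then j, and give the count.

α = atan 0.5 = 26.57°;  2α = 53.13°
n_0 = (+0.7806, +0.6251)
n_1 = (+0.2721, +0.9623)
n_2 = (-0.9950, -0.0995)
n_3 = (-0.4611, -0.8873)
n_4 = (-0.1104, -0.9939)
n_5 = (+0.8494, -0.5277)
  (0,1): δ = 144.47°  ·
  (0,2): δ = 32.98°  ✓
  (0,3): δ = 23.85°  ✓
  (0,4): δ = 44.97°  ✓
  (0,5): δ = 109.46°  ·
  (1,2): δ = 68.50°  ·
  (1,3): δ = 11.67°  ✓
  (1,4): δ = 9.45°  ✓
  (1,5): δ = 73.93°  ·
  (2,3): δ = 123.17°  ·
  (2,4): δ = 102.05°  ·
  (2,5): δ = 37.56°  ✓
  (3,4): δ = 158.88°  ·
  (3,5): δ = 94.39°  ·
  (4,5): δ = 115.51°  ·
antipodal pairs: 6

count = 6; pairs: (0,2), (0,3), (0,4), (1,3), (1,4), (2,5)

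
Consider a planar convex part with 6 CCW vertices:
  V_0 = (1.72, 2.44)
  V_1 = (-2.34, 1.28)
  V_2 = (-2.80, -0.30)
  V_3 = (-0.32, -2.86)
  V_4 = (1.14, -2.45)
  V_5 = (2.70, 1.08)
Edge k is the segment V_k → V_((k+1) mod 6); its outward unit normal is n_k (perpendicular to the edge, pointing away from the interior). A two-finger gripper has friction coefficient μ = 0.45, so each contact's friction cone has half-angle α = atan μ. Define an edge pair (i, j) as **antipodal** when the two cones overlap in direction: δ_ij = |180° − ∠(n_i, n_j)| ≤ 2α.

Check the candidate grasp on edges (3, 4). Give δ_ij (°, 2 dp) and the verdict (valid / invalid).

δ = 129.53°, invalid

α = atan 0.45 = 24.23°;  2α = 48.46°
edge 3: e_3 = (+1.46, +0.41);  n_3 = (+0.2704, -0.9628)
edge 4: e_4 = (+1.56, +3.53);  n_4 = (+0.9147, -0.4042)
∠(n_3, n_4) = 50.47°
δ = |180° − 50.47°| = 129.53°
129.53° > 2α = 48.46°  →  invalid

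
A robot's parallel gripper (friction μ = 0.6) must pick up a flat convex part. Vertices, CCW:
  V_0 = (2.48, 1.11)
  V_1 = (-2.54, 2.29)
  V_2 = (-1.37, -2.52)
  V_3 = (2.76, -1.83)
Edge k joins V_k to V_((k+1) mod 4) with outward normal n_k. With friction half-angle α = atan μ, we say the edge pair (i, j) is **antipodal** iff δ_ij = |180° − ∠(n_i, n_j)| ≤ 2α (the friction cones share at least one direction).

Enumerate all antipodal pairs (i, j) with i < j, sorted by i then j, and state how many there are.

α = atan 0.6 = 30.96°;  2α = 61.93°
n_0 = (+0.2288, +0.9735)
n_1 = (-0.9717, -0.2364)
n_2 = (+0.1648, -0.9863)
n_3 = (+0.9955, +0.0948)
  (0,1): δ = 63.10°  ·
  (0,2): δ = 22.71°  ✓
  (0,3): δ = 108.67°  ·
  (1,2): δ = 94.19°  ·
  (1,3): δ = 8.23°  ✓
  (2,3): δ = 94.04°  ·
antipodal pairs: 2

count = 2; pairs: (0,2), (1,3)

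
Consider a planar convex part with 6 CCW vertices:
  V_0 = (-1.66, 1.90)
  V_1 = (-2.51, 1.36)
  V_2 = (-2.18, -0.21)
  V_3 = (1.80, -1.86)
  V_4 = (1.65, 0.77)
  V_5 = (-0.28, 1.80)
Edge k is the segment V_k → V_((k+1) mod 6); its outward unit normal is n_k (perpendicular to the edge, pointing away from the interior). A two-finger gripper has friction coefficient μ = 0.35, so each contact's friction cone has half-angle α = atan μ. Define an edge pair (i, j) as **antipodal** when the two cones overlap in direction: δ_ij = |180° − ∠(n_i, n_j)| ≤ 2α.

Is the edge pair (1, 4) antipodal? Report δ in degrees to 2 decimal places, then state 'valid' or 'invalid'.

α = atan 0.35 = 19.29°;  2α = 38.58°
edge 1: e_1 = (+0.33, -1.57);  n_1 = (-0.9786, -0.2057)
edge 4: e_4 = (-1.93, +1.03);  n_4 = (+0.4708, +0.8822)
∠(n_1, n_4) = 129.96°
δ = |180° − 129.96°| = 50.04°
50.04° > 2α = 38.58°  →  invalid

δ = 50.04°, invalid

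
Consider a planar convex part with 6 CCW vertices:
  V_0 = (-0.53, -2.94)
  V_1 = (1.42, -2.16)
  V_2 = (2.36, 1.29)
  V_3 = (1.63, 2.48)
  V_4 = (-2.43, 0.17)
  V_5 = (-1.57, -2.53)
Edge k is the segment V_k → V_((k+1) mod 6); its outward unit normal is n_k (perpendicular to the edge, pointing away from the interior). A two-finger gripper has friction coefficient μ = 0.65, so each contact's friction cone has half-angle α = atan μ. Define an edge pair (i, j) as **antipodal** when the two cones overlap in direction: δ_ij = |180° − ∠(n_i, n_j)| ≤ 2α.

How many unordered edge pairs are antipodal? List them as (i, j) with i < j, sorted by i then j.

α = atan 0.65 = 33.02°;  2α = 66.05°
n_0 = (+0.3714, -0.9285)
n_1 = (+0.9648, -0.2629)
n_2 = (+0.8524, +0.5229)
n_3 = (-0.4945, +0.8692)
n_4 = (-0.9528, -0.3035)
n_5 = (-0.3668, -0.9303)
  (0,1): δ = 127.04°  ·
  (0,2): δ = 80.27°  ·
  (0,3): δ = 7.84°  ✓
  (0,4): δ = 85.87°  ·
  (0,5): δ = 136.68°  ·
  (1,2): δ = 133.23°  ·
  (1,3): δ = 45.12°  ✓
  (1,4): δ = 32.91°  ✓
  (1,5): δ = 83.73°  ·
  (2,3): δ = 91.89°  ·
  (2,4): δ = 13.86°  ✓
  (2,5): δ = 36.96°  ✓
  (3,4): δ = 101.97°  ·
  (3,5): δ = 51.15°  ✓
  (4,5): δ = 129.18°  ·
antipodal pairs: 6

count = 6; pairs: (0,3), (1,3), (1,4), (2,4), (2,5), (3,5)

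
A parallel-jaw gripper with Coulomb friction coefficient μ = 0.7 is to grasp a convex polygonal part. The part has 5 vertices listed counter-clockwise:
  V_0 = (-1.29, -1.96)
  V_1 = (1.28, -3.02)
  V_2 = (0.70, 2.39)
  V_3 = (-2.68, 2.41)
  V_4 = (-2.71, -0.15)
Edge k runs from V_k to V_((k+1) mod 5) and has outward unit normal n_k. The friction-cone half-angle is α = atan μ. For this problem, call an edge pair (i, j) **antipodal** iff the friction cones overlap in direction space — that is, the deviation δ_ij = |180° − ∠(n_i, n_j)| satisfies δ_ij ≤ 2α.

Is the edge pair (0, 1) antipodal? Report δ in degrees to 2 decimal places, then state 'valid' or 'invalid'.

α = atan 0.7 = 34.99°;  2α = 69.98°
edge 0: e_0 = (+2.57, -1.06);  n_0 = (-0.3813, -0.9245)
edge 1: e_1 = (-0.58, +5.41);  n_1 = (+0.9943, +0.1066)
∠(n_0, n_1) = 118.53°
δ = |180° − 118.53°| = 61.47°
61.47° ≤ 2α = 69.98°  →  valid

δ = 61.47°, valid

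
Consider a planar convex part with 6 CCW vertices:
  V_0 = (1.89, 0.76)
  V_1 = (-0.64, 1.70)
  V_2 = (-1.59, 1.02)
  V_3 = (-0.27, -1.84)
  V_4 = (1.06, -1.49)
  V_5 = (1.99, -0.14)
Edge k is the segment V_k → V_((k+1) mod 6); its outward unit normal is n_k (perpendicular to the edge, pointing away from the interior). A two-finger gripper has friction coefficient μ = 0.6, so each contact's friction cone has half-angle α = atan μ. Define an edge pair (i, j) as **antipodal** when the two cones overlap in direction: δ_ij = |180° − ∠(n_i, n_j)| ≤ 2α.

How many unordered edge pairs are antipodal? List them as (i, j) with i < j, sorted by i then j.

α = atan 0.6 = 30.96°;  2α = 61.93°
n_0 = (+0.3483, +0.9374)
n_1 = (-0.5820, +0.8132)
n_2 = (-0.9080, -0.4191)
n_3 = (+0.2545, -0.9671)
n_4 = (+0.8235, -0.5673)
n_5 = (+0.9939, +0.1104)
  (0,1): δ = 124.02°  ·
  (0,2): δ = 44.84°  ✓
  (0,3): δ = 35.13°  ✓
  (0,4): δ = 75.82°  ·
  (0,5): δ = 116.72°  ·
  (1,2): δ = 100.82°  ·
  (1,3): δ = 20.85°  ✓
  (1,4): δ = 19.84°  ✓
  (1,5): δ = 60.75°  ✓
  (2,3): δ = 100.03°  ·
  (2,4): δ = 59.34°  ✓
  (2,5): δ = 18.43°  ✓
  (3,4): δ = 139.31°  ·
  (3,5): δ = 98.40°  ·
  (4,5): δ = 139.10°  ·
antipodal pairs: 7

count = 7; pairs: (0,2), (0,3), (1,3), (1,4), (1,5), (2,4), (2,5)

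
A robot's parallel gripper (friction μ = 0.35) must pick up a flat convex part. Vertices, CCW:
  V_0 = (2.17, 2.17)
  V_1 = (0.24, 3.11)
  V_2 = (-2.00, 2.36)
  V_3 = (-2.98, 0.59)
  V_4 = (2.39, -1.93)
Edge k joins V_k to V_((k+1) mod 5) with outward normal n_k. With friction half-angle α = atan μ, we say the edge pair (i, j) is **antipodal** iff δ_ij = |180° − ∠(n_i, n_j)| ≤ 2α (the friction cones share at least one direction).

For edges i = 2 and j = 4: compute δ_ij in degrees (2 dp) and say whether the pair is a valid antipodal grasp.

α = atan 0.35 = 19.29°;  2α = 38.58°
edge 2: e_2 = (-0.98, -1.77);  n_2 = (-0.8749, +0.4844)
edge 4: e_4 = (-0.22, +4.10);  n_4 = (+0.9986, +0.0536)
∠(n_2, n_4) = 147.96°
δ = |180° − 147.96°| = 32.04°
32.04° ≤ 2α = 38.58°  →  valid

δ = 32.04°, valid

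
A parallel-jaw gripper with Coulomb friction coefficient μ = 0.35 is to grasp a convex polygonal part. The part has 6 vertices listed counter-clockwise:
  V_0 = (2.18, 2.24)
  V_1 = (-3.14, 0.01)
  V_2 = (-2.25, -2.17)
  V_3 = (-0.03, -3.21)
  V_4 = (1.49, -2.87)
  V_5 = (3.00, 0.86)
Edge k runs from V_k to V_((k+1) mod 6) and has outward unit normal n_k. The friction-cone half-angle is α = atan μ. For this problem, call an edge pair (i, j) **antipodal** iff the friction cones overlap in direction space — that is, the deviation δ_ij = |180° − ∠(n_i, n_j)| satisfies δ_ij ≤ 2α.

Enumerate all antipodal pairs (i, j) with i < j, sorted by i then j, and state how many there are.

count = 3; pairs: (0,3), (1,5), (2,5)

α = atan 0.35 = 19.29°;  2α = 38.58°
n_0 = (-0.3866, +0.9223)
n_1 = (-0.9258, -0.3780)
n_2 = (-0.4242, -0.9056)
n_3 = (+0.2183, -0.9759)
n_4 = (+0.9269, -0.3752)
n_5 = (+0.8597, +0.5108)
  (0,1): δ = 90.53°  ·
  (0,2): δ = 47.84°  ·
  (0,3): δ = 10.13°  ✓
  (0,4): δ = 45.22°  ·
  (0,5): δ = 97.98°  ·
  (1,2): δ = 137.31°  ·
  (1,3): δ = 99.60°  ·
  (1,4): δ = 44.25°  ·
  (1,5): δ = 8.51°  ✓
  (2,3): δ = 142.29°  ·
  (2,4): δ = 86.94°  ·
  (2,5): δ = 34.18°  ✓
  (3,4): δ = 124.65°  ·
  (3,5): δ = 71.89°  ·
  (4,5): δ = 127.24°  ·
antipodal pairs: 3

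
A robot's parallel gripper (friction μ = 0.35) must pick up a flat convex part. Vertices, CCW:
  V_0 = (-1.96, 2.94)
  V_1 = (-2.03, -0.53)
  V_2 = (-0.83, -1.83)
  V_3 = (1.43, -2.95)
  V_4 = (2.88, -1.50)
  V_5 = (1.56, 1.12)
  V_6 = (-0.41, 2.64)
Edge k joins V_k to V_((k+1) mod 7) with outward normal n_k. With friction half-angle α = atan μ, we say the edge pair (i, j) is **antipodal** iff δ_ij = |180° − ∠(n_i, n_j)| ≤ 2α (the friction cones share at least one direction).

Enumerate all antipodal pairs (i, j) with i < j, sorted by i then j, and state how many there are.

α = atan 0.35 = 19.29°;  2α = 38.58°
n_0 = (-0.9998, +0.0202)
n_1 = (-0.7348, -0.6783)
n_2 = (-0.4440, -0.8960)
n_3 = (+0.7071, -0.7071)
n_4 = (+0.8931, +0.4499)
n_5 = (+0.6109, +0.7917)
n_6 = (+0.1900, +0.9818)
  (0,1): δ = 136.13°  ·
  (0,2): δ = 115.21°  ·
  (0,3): δ = 43.84°  ·
  (0,4): δ = 27.90°  ✓
  (0,5): δ = 53.50°  ·
  (0,6): δ = 80.20°  ·
  (1,2): δ = 159.07°  ·
  (1,3): δ = 87.71°  ·
  (1,4): δ = 15.97°  ✓
  (1,5): δ = 9.64°  ✓
  (1,6): δ = 36.34°  ✓
  (2,3): δ = 108.64°  ·
  (2,4): δ = 36.90°  ✓
  (2,5): δ = 11.29°  ✓
  (2,6): δ = 15.41°  ✓
  (3,4): δ = 108.26°  ·
  (3,5): δ = 82.65°  ·
  (3,6): δ = 55.95°  ·
  (4,5): δ = 154.39°  ·
  (4,6): δ = 127.69°  ·
  (5,6): δ = 153.30°  ·
antipodal pairs: 7

count = 7; pairs: (0,4), (1,4), (1,5), (1,6), (2,4), (2,5), (2,6)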